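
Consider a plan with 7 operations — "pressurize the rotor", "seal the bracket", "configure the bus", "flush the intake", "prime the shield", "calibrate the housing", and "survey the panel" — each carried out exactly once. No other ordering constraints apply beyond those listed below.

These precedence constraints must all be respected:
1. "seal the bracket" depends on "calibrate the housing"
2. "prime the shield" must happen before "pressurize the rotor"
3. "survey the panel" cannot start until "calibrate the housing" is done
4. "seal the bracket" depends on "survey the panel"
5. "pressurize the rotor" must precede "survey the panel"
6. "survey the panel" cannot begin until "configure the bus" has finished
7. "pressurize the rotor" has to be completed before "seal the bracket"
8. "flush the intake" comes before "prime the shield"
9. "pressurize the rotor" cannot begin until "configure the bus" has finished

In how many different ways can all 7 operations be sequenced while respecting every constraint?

3 operations have no prerequisites ("configure the bus", "flush the intake", "calibrate the housing"), so any of them could come first.
Counting all ways to extend the partial order to a total order gives 15.

15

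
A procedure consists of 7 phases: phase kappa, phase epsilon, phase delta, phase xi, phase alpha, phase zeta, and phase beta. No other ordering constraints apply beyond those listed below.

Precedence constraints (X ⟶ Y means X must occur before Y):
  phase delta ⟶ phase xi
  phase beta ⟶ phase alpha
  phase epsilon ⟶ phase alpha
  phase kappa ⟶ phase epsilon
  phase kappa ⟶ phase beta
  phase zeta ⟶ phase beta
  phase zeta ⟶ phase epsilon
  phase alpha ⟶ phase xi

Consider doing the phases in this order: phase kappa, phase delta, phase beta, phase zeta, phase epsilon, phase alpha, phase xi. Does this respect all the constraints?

No

The sequence places phase beta ahead of phase zeta.
That contradicts the constraint that phase zeta must precede phase beta.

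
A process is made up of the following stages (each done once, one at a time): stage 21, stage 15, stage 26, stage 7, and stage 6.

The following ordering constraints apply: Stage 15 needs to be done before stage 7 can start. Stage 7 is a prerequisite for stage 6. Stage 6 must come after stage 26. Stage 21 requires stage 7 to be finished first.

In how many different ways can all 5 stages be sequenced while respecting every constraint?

2 stages have no prerequisites (stage 15, stage 26), so any of them could come first.
Systematically extending each partial ordering one stage at a time and counting, there are 7 complete orderings.

7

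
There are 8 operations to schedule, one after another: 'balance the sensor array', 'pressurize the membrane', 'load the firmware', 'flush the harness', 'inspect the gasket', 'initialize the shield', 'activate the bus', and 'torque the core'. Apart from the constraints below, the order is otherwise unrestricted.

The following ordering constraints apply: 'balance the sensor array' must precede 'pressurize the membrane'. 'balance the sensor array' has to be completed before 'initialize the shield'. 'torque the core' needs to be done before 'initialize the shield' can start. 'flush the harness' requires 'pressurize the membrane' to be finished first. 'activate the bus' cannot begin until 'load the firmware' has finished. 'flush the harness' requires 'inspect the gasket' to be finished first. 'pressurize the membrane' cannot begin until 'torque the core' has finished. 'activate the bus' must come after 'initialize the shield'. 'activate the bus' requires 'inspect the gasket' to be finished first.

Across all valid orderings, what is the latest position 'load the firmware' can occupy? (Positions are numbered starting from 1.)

The only operation forced after 'load the firmware' (directly or by a chain) is 'activate the bus'.
With 1 mandatory successor out of 8 operations total, the latest slot for 'load the firmware' is 8−1 = 7, and it's reachable by doing all non-successors before 'load the firmware'.

7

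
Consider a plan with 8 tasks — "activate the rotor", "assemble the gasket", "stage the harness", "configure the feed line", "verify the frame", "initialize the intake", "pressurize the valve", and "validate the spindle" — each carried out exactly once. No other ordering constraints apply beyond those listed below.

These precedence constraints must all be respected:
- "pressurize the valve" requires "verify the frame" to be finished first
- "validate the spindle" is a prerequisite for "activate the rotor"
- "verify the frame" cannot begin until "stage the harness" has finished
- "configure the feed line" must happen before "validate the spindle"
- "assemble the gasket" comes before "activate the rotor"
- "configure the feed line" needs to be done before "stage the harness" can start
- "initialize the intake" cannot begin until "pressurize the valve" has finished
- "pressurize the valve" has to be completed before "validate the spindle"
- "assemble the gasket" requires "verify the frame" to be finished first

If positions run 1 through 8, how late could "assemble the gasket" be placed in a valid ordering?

The only task forced after "assemble the gasket" (directly or by a chain) is "activate the rotor".
With 1 mandatory successor out of 8 tasks total, the latest slot for "assemble the gasket" is 8−1 = 7, and it's reachable by doing all non-successors before "assemble the gasket".

7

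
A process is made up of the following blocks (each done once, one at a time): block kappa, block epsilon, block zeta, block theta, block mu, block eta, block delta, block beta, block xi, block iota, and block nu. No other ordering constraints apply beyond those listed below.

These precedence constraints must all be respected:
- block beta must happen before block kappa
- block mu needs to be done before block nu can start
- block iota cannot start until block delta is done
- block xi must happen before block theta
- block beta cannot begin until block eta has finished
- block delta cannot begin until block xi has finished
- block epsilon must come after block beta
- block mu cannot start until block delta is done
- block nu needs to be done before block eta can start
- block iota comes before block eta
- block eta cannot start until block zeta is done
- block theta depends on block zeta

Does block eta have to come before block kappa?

Yes

There is a constraint chain block eta → block beta → block kappa.
That forces block eta before block kappa in every valid schedule.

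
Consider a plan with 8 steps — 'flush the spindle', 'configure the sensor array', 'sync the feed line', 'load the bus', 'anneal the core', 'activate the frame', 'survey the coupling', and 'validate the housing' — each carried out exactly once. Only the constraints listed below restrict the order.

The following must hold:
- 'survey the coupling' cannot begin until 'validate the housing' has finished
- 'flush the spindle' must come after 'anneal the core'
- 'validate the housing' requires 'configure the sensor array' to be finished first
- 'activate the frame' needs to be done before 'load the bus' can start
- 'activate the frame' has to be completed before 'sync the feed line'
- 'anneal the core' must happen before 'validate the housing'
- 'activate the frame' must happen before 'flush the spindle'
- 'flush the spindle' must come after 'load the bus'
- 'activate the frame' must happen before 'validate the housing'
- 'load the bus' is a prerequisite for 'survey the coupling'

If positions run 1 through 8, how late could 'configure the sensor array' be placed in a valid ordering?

The steps that are forced after 'configure the sensor array', directly or by a chain of constraints, are 'survey the coupling', 'validate the housing'. That's 2 steps.
So at least 2 steps follow 'configure the sensor array', putting 'configure the sensor array' no later than position 6. That position is achievable by scheduling everything else first.

6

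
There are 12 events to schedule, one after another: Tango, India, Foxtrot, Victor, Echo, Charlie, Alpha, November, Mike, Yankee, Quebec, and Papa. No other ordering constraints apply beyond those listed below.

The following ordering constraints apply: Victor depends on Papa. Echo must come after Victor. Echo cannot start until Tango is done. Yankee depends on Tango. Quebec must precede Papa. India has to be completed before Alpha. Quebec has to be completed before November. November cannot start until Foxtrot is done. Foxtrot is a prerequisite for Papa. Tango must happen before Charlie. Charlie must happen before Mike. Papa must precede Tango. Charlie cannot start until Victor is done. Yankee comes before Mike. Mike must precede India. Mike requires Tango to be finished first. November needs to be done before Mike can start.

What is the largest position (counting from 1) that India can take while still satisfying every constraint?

11

The only event forced after India (directly or by a chain) is Alpha.
So at least 1 event follows India, putting India no later than position 11. That position is achievable by scheduling everything else first.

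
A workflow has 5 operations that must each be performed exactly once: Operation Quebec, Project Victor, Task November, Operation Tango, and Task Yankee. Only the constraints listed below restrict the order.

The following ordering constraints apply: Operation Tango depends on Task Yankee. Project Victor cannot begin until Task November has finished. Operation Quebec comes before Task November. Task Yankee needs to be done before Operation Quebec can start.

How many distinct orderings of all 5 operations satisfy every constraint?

4

Only Task Yankee has no prerequisites, so it must go first.
Systematically extending each partial ordering one operation at a time and counting, there are 4 complete orderings.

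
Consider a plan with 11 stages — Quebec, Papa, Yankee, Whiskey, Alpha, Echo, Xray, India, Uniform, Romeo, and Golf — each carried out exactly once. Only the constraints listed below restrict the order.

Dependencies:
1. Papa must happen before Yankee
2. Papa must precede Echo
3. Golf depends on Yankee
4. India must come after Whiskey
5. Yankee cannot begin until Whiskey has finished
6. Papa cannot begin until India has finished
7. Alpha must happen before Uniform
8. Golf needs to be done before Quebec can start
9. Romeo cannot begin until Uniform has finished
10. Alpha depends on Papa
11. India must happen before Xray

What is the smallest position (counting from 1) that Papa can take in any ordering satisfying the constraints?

3

The stages that are forced before Papa, directly or transitively, are Whiskey, India. That's 2 stages.
With 2 mandatory predecessors, the earliest Papa can sit is position 2+1 = 3, and placing just those 2 first achieves it.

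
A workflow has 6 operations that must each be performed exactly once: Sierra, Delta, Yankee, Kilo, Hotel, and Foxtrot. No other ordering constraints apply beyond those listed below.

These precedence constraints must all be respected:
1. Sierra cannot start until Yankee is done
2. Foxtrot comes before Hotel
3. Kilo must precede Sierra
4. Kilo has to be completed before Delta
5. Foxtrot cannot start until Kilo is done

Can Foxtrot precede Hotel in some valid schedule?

Yes

Foxtrot is actually forced before Hotel by the constraints, so certainly some valid ordering has Foxtrot first.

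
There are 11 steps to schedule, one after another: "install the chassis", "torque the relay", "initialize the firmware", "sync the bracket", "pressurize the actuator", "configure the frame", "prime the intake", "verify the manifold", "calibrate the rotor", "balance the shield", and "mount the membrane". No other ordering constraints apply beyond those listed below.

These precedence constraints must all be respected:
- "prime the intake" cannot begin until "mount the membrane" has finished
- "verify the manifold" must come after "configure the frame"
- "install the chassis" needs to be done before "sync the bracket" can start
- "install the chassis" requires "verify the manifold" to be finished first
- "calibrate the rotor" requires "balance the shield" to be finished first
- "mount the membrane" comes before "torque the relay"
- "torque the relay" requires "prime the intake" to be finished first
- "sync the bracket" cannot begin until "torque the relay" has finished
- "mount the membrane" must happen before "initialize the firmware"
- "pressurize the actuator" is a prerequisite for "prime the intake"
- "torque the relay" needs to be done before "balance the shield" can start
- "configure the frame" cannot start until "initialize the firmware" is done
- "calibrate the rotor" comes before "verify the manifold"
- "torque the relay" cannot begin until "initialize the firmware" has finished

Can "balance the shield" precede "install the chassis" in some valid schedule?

Yes

The constraints force "balance the shield" before "install the chassis", so yes — every valid ordering has "balance the shield" earlier.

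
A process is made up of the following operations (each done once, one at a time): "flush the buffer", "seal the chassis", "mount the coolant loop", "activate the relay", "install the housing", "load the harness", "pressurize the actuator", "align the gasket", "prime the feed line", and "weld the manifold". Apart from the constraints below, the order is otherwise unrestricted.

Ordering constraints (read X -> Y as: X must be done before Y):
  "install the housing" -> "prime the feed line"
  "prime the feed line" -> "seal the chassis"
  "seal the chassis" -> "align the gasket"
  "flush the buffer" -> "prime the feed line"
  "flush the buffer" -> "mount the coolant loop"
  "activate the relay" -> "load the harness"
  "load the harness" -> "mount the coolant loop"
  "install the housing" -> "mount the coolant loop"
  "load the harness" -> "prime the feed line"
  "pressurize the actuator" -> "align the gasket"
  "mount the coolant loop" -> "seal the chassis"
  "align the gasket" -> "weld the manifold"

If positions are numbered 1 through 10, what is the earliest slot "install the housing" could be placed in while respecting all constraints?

No constraint forces any other operation before "install the housing", so it can be placed first.

1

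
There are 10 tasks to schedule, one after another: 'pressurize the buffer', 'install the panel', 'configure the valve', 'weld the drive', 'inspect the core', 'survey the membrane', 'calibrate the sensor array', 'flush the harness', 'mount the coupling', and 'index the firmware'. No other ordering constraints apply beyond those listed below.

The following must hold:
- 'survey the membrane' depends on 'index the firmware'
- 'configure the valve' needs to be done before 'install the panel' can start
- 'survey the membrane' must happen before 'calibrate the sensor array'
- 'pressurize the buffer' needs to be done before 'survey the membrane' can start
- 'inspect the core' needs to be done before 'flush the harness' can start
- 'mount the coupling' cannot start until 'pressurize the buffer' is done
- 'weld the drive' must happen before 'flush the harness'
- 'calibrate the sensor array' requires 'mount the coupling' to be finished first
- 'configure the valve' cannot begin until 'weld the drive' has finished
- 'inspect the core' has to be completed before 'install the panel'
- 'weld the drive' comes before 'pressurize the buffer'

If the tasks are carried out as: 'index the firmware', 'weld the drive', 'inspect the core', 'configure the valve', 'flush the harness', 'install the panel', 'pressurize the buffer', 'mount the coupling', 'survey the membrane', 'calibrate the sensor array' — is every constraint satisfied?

Every stated constraint is respected: 'index the firmware' sits at position 1, ahead of 'survey the membrane' at position 9, and each of the other listed pairs likewise has the predecessor earlier in the sequence.

Yes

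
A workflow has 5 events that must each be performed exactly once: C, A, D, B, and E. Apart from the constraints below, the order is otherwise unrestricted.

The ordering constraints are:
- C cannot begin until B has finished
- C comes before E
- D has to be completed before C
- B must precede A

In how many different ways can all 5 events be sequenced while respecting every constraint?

7

2 events have no prerequisites (D, B), so any of them could come first.
Enumerating by repeatedly choosing an available event (one whose prerequisites are all placed) gives 7 distinct complete orderings.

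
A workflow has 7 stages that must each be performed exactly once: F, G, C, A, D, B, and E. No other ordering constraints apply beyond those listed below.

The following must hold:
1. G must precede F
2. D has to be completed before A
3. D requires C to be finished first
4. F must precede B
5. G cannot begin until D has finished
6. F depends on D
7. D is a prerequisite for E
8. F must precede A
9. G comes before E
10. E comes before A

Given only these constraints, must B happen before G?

No

The constraints actually force G before B (via G → F → B), not the other way around.
So B does not have to come before G — it cannot.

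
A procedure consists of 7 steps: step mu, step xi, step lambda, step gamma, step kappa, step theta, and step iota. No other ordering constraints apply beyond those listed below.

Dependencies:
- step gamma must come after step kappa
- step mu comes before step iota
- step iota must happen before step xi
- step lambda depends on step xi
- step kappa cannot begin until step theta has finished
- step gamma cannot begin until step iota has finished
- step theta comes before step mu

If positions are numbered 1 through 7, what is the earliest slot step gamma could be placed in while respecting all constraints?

5

The steps that are forced before step gamma, directly or transitively, are step mu, step kappa, step theta, step iota. That's 4 steps.
So at minimum 4 steps come before step gamma, putting step gamma no earlier than position 5. That position is achievable by scheduling exactly those predecessors first.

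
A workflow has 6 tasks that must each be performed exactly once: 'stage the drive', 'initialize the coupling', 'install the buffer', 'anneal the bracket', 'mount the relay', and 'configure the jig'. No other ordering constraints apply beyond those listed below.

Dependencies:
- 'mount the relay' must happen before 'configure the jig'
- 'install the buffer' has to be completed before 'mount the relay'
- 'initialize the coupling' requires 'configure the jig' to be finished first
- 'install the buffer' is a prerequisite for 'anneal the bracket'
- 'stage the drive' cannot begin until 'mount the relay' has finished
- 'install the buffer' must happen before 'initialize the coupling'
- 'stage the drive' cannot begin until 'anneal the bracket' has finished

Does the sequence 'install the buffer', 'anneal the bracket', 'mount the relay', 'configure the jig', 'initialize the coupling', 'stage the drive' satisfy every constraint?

Going through the constraints one by one, each required predecessor appears earlier in the sequence than its dependent — e.g. 'anneal the bracket' (position 2) is before 'stage the drive' (position 6), as required.

Yes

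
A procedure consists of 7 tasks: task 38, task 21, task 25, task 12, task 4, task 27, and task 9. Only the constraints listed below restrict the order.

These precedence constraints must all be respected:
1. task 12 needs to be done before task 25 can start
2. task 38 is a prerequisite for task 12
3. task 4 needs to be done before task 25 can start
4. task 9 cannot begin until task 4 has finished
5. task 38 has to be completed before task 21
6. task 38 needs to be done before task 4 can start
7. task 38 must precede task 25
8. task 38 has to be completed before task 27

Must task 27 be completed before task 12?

No

Nothing in the constraints links task 27 and task 12; they are unordered relative to each other.
A valid ordering placing task 12 before task 27 exists, so the answer is no.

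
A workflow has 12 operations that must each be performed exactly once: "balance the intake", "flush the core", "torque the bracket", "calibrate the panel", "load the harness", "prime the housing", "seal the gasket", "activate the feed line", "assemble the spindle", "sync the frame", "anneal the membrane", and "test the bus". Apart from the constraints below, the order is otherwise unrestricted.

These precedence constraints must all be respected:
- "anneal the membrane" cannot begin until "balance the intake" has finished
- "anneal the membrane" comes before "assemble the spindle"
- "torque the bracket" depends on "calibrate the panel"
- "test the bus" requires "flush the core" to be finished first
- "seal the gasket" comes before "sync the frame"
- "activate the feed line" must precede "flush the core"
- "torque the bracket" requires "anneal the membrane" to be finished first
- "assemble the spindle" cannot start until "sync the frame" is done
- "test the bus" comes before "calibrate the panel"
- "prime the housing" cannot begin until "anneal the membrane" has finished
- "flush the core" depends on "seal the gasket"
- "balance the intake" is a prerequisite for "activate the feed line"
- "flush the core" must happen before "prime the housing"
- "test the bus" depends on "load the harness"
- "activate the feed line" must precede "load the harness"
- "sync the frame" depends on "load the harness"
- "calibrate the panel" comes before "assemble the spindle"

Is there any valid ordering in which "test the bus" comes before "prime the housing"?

The constraints leave "test the bus" and "prime the housing" unordered relative to each other; nothing requires "prime the housing" earlier.
So a valid ordering placing "test the bus" earlier than "prime the housing" exists.

Yes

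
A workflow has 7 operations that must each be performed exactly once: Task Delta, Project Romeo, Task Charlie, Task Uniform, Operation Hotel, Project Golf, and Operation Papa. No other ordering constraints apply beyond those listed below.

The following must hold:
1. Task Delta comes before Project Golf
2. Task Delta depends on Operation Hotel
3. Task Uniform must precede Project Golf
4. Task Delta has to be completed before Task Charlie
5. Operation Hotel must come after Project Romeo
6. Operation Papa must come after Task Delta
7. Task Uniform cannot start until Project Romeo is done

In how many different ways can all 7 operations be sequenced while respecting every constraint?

24

Project Romeo is the only operation with nothing required before it, so every ordering starts there.
Enumerating by repeatedly choosing an available operation (one whose prerequisites are all placed) gives 24 distinct complete orderings.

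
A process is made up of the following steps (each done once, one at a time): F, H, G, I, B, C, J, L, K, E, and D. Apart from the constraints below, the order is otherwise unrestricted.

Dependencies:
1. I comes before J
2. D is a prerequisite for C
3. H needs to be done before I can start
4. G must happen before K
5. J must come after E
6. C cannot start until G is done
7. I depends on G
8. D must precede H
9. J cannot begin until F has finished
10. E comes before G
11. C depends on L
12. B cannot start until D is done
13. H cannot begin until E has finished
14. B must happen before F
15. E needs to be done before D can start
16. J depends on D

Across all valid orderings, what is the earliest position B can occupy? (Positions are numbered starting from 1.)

3

The steps that are forced before B, directly or transitively, are E, D. That's 2 steps.
So at minimum 2 steps come before B, putting B no earlier than position 3. That position is achievable by scheduling exactly those predecessors first.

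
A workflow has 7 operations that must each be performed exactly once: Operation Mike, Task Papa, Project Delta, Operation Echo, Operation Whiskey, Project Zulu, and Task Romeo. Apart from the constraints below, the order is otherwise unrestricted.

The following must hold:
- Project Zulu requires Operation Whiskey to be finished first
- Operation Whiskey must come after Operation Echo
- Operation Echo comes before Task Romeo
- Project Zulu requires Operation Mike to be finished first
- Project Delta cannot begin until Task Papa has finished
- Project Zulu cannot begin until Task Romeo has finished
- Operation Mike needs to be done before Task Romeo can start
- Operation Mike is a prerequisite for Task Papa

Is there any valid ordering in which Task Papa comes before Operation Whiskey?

No chain of constraints runs from Operation Whiskey to Task Papa, so Operation Whiskey is not required to come first.
So a valid ordering placing Task Papa earlier than Operation Whiskey exists.

Yes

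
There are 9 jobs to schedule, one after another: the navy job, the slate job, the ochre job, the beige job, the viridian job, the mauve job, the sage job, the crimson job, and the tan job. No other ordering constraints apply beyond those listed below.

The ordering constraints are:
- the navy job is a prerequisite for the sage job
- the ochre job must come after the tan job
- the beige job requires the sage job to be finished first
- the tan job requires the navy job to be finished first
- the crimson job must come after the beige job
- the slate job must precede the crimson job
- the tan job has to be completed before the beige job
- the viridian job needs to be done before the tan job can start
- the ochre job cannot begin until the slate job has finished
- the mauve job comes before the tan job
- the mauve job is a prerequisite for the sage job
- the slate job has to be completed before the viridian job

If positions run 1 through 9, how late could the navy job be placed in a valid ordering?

Every job that must follow the navy job has to come after it. Tracing all chains starting from the navy job, those jobs are: the ochre job, the beige job, the sage job, the crimson job, the tan job — 5 in total.
So at least 5 jobs follow the navy job, putting the navy job no later than position 4. That position is achievable by scheduling everything else first.

4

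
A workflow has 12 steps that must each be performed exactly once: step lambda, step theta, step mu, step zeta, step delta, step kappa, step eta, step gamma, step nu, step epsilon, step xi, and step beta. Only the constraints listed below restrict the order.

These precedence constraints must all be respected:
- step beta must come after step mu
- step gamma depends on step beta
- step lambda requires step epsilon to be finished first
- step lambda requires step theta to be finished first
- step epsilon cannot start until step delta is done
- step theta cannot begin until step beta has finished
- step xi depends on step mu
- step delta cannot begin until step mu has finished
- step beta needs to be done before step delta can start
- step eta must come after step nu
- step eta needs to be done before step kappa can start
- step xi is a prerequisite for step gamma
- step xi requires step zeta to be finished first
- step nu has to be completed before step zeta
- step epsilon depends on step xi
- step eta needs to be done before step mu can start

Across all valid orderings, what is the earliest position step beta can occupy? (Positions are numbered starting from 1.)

The steps that are forced before step beta, directly or transitively, are step mu, step eta, step nu. That's 3 steps.
So at minimum 3 steps come before step beta, putting step beta no earlier than position 4. That position is achievable by scheduling exactly those predecessors first.

4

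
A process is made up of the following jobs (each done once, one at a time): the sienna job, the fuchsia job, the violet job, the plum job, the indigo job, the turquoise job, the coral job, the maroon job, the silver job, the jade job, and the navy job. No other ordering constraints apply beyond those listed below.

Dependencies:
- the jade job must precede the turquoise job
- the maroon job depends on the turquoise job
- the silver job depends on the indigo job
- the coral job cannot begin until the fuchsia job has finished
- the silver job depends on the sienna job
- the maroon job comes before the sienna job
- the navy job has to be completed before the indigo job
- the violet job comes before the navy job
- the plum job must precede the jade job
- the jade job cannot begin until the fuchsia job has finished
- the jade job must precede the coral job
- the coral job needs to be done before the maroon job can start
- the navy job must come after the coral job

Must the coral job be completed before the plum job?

No

The constraints actually force the plum job before the coral job (via the plum job → the jade job → the coral job), not the other way around.
So the coral job never precedes the plum job.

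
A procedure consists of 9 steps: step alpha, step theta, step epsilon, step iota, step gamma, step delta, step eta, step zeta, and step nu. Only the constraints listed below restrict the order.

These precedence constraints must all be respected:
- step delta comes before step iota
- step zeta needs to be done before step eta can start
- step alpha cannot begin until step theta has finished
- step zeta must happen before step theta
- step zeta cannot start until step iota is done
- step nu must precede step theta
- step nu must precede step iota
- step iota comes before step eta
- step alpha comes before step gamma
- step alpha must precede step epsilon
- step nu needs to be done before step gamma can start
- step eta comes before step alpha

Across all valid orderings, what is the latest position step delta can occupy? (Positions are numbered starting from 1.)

The steps that are forced after step delta, directly or by a chain of constraints, are step alpha, step theta, step epsilon, step iota, step gamma, step eta, step zeta. That's 7 steps.
With 7 mandatory successors out of 9 steps total, the latest slot for step delta is 9−7 = 2, and it's reachable by doing all non-successors before step delta.

2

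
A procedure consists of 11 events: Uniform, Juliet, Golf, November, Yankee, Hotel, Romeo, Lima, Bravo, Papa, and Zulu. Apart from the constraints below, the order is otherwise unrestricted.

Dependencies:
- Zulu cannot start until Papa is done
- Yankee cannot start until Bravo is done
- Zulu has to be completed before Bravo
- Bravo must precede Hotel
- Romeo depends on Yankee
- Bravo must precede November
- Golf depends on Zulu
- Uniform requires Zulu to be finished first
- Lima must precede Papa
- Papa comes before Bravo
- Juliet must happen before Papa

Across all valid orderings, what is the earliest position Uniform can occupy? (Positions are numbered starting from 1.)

5

Every event that must precede Uniform has to come before it. Tracing all chains that end at Uniform, those events are: Juliet, Lima, Papa, Zulu — 4 in total.
With 4 mandatory predecessors, the earliest Uniform can sit is position 4+1 = 5, and placing just those 4 first achieves it.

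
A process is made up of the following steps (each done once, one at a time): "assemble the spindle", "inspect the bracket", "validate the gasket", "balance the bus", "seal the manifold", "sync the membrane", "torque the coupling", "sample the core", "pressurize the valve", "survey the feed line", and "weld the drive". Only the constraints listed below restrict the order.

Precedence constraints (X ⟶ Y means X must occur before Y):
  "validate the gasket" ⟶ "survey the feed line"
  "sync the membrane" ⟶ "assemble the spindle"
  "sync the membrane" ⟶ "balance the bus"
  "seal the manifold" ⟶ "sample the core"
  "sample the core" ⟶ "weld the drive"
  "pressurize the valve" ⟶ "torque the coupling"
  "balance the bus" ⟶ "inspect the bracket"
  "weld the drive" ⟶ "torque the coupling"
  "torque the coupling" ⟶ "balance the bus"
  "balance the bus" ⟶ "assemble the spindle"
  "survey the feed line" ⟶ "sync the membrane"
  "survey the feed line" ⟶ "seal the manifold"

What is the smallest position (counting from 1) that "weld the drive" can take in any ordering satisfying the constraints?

5

Working backwards through the constraints from "weld the drive", its full set of required predecessors is "validate the gasket", "seal the manifold", "sample the core", "survey the feed line" — 4 of them.
With 4 mandatory predecessors, the earliest "weld the drive" can sit is position 4+1 = 5, and placing just those 4 first achieves it.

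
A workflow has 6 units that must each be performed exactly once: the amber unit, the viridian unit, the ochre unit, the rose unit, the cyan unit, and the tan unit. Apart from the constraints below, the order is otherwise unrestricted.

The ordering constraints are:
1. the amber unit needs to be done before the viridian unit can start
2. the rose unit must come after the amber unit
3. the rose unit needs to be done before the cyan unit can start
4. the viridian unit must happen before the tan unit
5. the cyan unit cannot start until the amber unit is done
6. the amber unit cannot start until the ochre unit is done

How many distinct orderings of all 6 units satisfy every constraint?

Only the ochre unit has no prerequisites, so it must go first.
Systematically extending each partial ordering one unit at a time and counting, there are 6 complete orderings.

6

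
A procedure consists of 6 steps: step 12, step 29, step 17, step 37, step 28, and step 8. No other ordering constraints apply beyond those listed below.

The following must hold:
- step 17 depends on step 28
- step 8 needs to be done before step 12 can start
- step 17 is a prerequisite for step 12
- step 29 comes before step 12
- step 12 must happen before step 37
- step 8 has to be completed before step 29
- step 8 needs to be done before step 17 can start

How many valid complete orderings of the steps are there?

The steps with no prerequisites are step 28, step 8; any of them can be placed first.
Counting all ways to extend the partial order to a total order gives 5.

5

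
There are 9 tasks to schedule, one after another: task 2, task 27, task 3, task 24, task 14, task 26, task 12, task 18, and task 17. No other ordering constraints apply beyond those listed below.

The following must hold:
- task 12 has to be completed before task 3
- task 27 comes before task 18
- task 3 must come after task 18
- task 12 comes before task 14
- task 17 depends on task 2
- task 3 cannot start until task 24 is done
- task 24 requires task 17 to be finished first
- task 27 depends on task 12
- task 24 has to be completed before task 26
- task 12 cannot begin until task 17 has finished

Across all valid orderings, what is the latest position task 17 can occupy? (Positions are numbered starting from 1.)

The tasks that are forced after task 17, directly or by a chain of constraints, are task 27, task 3, task 24, task 14, task 26, task 12, task 18. That's 7 tasks.
With 7 mandatory successors out of 9 tasks total, the latest slot for task 17 is 9−7 = 2, and it's reachable by doing all non-successors before task 17.

2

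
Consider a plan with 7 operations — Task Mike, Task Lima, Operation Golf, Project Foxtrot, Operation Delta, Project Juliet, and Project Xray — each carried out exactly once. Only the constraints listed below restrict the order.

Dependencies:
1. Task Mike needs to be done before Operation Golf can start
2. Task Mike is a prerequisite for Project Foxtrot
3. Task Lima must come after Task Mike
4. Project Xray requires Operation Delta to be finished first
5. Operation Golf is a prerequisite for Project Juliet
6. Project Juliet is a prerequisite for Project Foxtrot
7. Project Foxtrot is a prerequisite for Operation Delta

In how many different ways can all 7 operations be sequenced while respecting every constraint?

6

Only Task Mike has no prerequisites, so it must go first.
Counting all ways to extend the partial order to a total order gives 6.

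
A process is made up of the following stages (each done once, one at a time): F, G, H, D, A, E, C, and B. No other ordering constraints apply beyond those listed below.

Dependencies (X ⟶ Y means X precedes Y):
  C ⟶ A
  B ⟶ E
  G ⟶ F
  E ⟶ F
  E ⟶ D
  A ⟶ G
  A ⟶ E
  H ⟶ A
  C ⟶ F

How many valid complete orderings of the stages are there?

44

3 stages have no prerequisites (H, C, B), so any of them could come first.
Enumerating by repeatedly choosing an available stage (one whose prerequisites are all placed) gives 44 distinct complete orderings.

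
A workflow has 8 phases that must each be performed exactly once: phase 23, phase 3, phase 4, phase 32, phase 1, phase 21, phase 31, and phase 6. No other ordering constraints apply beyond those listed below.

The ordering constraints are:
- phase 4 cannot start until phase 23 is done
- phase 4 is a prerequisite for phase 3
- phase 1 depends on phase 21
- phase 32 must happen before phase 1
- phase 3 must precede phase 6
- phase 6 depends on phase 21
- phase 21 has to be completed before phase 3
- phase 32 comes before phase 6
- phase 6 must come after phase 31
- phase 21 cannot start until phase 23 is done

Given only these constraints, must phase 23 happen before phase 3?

Yes

Following the dependencies: phase 23 → phase 4 → phase 3.
Hence phase 23 necessarily comes before phase 3.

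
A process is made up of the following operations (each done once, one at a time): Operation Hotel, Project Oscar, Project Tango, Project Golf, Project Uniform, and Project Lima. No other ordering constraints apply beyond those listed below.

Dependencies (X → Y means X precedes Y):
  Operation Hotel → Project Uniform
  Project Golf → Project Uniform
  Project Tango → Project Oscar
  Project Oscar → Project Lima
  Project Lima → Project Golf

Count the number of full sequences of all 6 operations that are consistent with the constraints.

5

2 operations have no prerequisites (Operation Hotel, Project Tango), so any of them could come first.
Enumerating by repeatedly choosing an available operation (one whose prerequisites are all placed) gives 5 distinct complete orderings.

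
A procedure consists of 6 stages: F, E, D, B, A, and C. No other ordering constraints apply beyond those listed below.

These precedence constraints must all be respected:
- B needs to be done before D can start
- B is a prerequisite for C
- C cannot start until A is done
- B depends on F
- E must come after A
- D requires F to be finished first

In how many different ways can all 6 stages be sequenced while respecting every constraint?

The stages with no prerequisites are F, A; any of them can be placed first.
Enumerating by repeatedly choosing an available stage (one whose prerequisites are all placed) gives 26 distinct complete orderings.

26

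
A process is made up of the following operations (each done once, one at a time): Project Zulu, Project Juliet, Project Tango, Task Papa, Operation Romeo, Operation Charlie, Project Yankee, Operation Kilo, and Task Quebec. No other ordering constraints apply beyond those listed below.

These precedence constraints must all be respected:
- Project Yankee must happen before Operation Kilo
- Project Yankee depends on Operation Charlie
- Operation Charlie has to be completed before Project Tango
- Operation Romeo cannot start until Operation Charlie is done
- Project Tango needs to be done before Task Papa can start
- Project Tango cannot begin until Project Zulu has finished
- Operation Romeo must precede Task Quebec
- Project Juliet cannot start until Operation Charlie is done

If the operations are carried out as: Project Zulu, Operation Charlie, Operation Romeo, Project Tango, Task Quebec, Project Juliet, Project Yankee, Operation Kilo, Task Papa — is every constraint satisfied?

Checking each listed constraint against this order: for instance, Project Tango is in position 4 and Task Papa in position 9, so that constraint holds — and the remaining constraints check out the same way.

Yes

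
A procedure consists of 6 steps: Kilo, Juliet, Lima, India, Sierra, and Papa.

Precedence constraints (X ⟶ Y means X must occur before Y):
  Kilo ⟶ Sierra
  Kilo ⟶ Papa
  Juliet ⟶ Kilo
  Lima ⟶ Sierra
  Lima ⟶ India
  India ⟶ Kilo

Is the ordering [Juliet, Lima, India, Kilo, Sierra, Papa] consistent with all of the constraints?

Yes

Checking each listed constraint against this order: for instance, Lima is in position 2 and Sierra in position 5, so that constraint holds — and the remaining constraints check out the same way.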